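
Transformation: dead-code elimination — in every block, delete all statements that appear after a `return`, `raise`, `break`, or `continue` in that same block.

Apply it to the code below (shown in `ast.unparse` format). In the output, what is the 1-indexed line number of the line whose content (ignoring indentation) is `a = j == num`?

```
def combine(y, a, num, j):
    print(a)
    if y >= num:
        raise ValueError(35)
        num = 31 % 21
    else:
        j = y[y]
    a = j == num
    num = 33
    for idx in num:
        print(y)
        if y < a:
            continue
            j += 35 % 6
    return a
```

7

Transformed code:
def combine(y, a, num, j):
    print(a)
    if y >= num:
        raise ValueError(35)
    else:
        j = y[y]
    a = j == num
    num = 33
    for idx in num:
        print(y)
        if y < a:
            continue
    return a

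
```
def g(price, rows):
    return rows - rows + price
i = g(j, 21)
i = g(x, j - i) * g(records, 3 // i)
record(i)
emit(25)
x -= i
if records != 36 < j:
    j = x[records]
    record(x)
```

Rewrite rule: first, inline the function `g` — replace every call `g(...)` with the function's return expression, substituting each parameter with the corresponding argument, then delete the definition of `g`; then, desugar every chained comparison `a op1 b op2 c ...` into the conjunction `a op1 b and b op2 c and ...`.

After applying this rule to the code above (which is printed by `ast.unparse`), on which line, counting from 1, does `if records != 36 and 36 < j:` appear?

6

Transformed code:
i = 21 - 21 + j
i = (j - i - (j - i) + x) * (3 // i - 3 // i + records)
record(i)
emit(25)
x -= i
if records != 36 and 36 < j:
    j = x[records]
    record(x)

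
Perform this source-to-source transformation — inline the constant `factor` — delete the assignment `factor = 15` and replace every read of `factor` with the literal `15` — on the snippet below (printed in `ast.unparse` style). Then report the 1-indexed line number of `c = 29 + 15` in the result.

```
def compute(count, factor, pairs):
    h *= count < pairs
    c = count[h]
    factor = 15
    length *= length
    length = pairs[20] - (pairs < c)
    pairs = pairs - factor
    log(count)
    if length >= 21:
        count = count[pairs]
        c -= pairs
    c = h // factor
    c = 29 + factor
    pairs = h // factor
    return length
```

Transformed code:
def compute(count, factor, pairs):
    h *= count < pairs
    c = count[h]
    length *= length
    length = pairs[20] - (pairs < c)
    pairs = pairs - 15
    log(count)
    if length >= 21:
        count = count[pairs]
        c -= pairs
    c = h // 15
    c = 29 + 15
    pairs = h // 15
    return length

12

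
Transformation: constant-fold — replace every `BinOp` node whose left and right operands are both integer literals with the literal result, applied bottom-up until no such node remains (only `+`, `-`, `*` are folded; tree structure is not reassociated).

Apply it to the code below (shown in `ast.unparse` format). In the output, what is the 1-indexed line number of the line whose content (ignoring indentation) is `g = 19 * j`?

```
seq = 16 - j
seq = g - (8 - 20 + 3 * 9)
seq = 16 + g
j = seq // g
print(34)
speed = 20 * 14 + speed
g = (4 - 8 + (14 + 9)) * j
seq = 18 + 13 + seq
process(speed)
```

Transformed code:
seq = 16 - j
seq = g - 15
seq = 16 + g
j = seq // g
print(34)
speed = 280 + speed
g = 19 * j
seq = 31 + seq
process(speed)

7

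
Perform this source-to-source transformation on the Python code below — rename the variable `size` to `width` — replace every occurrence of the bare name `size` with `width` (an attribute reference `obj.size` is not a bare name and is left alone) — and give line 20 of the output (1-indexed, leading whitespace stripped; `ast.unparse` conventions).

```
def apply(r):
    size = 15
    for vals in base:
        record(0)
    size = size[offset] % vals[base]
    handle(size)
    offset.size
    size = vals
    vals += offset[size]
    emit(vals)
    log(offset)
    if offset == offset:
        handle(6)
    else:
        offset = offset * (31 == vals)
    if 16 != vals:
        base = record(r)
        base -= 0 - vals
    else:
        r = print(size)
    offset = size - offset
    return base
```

r = print(width)

Transformed code:
def apply(r):
    width = 15
    for vals in base:
        record(0)
    width = width[offset] % vals[base]
    handle(width)
    offset.size
    width = vals
    vals += offset[width]
    emit(vals)
    log(offset)
    if offset == offset:
        handle(6)
    else:
        offset = offset * (31 == vals)
    if 16 != vals:
        base = record(r)
        base -= 0 - vals
    else:
        r = print(width)
    offset = width - offset
    return base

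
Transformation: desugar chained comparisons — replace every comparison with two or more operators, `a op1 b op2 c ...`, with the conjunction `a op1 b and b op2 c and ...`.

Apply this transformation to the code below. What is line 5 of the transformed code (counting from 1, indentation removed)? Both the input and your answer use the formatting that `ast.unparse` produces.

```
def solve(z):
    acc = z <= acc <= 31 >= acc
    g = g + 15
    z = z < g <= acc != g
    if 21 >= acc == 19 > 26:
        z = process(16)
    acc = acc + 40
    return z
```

Transformed code:
def solve(z):
    acc = z <= acc and acc <= 31 and (31 >= acc)
    g = g + 15
    z = z < g and g <= acc and (acc != g)
    if 21 >= acc and acc == 19 and (19 > 26):
        z = process(16)
    acc = acc + 40
    return z

if 21 >= acc and acc == 19 and (19 > 26):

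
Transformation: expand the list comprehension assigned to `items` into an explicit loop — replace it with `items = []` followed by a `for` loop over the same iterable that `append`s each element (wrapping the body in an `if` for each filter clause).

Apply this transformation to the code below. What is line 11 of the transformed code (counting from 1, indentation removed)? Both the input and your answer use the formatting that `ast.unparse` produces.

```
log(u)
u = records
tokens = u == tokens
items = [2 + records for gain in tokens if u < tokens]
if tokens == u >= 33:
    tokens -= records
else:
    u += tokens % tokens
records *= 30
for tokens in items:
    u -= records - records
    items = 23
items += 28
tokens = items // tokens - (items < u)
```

Transformed code:
log(u)
u = records
tokens = u == tokens
items = []
for gain in tokens:
    if u < tokens:
        items.append(2 + records)
if tokens == u >= 33:
    tokens -= records
else:
    u += tokens % tokens
records *= 30
for tokens in items:
    u -= records - records
    items = 23
items += 28
tokens = items // tokens - (items < u)

u += tokens % tokens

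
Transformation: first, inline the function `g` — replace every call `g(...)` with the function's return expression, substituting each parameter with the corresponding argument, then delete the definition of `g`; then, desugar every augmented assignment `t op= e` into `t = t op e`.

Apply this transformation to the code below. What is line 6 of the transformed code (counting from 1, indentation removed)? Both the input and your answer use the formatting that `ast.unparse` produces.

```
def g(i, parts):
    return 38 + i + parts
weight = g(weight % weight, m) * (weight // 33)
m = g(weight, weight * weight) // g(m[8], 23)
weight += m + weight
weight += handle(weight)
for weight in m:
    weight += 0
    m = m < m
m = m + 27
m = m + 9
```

weight = weight + 0

Transformed code:
weight = (38 + weight % weight + m) * (weight // 33)
m = (38 + weight + weight * weight) // (38 + m[8] + 23)
weight = weight + (m + weight)
weight = weight + handle(weight)
for weight in m:
    weight = weight + 0
    m = m < m
m = m + 27
m = m + 9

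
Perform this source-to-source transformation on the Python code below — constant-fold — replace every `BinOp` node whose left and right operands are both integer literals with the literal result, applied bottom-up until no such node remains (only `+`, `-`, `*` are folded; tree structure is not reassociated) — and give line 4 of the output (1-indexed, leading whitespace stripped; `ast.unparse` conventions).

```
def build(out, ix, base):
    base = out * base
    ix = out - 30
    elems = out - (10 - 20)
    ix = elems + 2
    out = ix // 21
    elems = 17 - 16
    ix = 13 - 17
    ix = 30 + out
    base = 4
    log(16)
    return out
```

elems = out - -10

Transformed code:
def build(out, ix, base):
    base = out * base
    ix = out - 30
    elems = out - -10
    ix = elems + 2
    out = ix // 21
    elems = 1
    ix = -4
    ix = 30 + out
    base = 4
    log(16)
    return out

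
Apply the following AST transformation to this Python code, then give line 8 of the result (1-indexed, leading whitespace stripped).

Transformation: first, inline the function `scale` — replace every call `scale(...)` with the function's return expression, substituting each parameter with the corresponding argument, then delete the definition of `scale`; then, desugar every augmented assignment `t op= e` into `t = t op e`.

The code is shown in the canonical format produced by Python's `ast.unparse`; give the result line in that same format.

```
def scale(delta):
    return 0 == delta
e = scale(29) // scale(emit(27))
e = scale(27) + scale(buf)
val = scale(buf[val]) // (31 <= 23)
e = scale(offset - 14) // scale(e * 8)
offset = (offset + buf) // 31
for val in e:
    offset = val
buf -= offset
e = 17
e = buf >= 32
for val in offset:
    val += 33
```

Transformed code:
e = (0 == 29) // (0 == emit(27))
e = (0 == 27) + (0 == buf)
val = (0 == buf[val]) // (31 <= 23)
e = (0 == offset - 14) // (0 == e * 8)
offset = (offset + buf) // 31
for val in e:
    offset = val
buf = buf - offset
e = 17
e = buf >= 32
for val in offset:
    val = val + 33

buf = buf - offset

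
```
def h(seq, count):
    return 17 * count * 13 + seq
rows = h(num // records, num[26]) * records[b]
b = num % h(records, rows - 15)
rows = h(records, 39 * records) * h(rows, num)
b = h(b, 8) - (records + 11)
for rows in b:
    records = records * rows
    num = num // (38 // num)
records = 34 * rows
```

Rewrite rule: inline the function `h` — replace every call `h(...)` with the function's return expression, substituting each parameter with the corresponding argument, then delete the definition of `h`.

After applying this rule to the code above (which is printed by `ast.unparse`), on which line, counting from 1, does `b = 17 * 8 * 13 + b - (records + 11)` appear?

4

Transformed code:
rows = (17 * num[26] * 13 + num // records) * records[b]
b = num % (17 * (rows - 15) * 13 + records)
rows = (17 * (39 * records) * 13 + records) * (17 * num * 13 + rows)
b = 17 * 8 * 13 + b - (records + 11)
for rows in b:
    records = records * rows
    num = num // (38 // num)
records = 34 * rows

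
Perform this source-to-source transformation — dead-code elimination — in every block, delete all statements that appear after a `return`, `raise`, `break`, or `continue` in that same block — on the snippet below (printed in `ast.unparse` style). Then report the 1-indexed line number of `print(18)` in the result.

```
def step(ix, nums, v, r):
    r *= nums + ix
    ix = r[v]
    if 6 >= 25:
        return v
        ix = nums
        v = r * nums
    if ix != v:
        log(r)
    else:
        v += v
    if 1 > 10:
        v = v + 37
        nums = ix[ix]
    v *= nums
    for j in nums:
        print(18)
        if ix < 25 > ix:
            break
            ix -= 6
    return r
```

15

Transformed code:
def step(ix, nums, v, r):
    r *= nums + ix
    ix = r[v]
    if 6 >= 25:
        return v
    if ix != v:
        log(r)
    else:
        v += v
    if 1 > 10:
        v = v + 37
        nums = ix[ix]
    v *= nums
    for j in nums:
        print(18)
        if ix < 25 > ix:
            break
    return r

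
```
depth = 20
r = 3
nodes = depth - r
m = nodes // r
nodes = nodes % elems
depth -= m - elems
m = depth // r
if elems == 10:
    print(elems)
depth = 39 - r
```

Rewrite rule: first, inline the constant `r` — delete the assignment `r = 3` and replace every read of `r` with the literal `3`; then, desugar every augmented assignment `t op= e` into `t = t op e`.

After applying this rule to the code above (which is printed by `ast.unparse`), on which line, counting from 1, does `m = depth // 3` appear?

Transformed code:
depth = 20
nodes = depth - 3
m = nodes // 3
nodes = nodes % elems
depth = depth - (m - elems)
m = depth // 3
if elems == 10:
    print(elems)
depth = 39 - 3

6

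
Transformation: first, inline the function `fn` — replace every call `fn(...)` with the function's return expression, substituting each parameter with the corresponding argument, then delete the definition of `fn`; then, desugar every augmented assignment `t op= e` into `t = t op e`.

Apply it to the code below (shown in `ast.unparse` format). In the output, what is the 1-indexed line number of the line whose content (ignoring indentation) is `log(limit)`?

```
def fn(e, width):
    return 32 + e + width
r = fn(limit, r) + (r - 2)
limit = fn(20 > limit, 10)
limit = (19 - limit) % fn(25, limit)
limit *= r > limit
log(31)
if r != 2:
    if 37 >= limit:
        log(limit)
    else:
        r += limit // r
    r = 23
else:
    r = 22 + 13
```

Transformed code:
r = 32 + limit + r + (r - 2)
limit = 32 + (20 > limit) + 10
limit = (19 - limit) % (32 + 25 + limit)
limit = limit * (r > limit)
log(31)
if r != 2:
    if 37 >= limit:
        log(limit)
    else:
        r = r + limit // r
    r = 23
else:
    r = 22 + 13

8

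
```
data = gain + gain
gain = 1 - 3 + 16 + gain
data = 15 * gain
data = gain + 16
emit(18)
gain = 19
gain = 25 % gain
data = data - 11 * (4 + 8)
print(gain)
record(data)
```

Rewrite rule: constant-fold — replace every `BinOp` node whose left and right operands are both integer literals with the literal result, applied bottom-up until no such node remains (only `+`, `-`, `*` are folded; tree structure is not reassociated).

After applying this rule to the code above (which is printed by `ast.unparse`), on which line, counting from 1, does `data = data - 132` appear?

8

Transformed code:
data = gain + gain
gain = 14 + gain
data = 15 * gain
data = gain + 16
emit(18)
gain = 19
gain = 25 % gain
data = data - 132
print(gain)
record(data)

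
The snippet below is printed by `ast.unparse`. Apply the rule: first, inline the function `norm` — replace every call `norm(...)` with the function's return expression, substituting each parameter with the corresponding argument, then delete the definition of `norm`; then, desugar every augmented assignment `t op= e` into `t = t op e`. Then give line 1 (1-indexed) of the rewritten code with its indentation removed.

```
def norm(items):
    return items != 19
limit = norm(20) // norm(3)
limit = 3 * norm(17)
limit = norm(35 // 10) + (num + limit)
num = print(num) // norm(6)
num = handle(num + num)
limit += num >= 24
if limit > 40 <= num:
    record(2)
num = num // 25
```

limit = (20 != 19) // (3 != 19)

Transformed code:
limit = (20 != 19) // (3 != 19)
limit = 3 * (17 != 19)
limit = (35 // 10 != 19) + (num + limit)
num = print(num) // (6 != 19)
num = handle(num + num)
limit = limit + (num >= 24)
if limit > 40 <= num:
    record(2)
num = num // 25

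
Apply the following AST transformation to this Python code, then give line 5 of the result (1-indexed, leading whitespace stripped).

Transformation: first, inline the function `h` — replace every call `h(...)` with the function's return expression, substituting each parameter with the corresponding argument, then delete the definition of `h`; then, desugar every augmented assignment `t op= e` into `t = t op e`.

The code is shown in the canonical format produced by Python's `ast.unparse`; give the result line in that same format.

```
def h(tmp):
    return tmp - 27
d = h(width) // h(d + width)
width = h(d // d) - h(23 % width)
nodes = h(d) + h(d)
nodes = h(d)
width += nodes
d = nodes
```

width = width + nodes

Transformed code:
d = (width - 27) // (d + width - 27)
width = d // d - 27 - (23 % width - 27)
nodes = d - 27 + (d - 27)
nodes = d - 27
width = width + nodes
d = nodes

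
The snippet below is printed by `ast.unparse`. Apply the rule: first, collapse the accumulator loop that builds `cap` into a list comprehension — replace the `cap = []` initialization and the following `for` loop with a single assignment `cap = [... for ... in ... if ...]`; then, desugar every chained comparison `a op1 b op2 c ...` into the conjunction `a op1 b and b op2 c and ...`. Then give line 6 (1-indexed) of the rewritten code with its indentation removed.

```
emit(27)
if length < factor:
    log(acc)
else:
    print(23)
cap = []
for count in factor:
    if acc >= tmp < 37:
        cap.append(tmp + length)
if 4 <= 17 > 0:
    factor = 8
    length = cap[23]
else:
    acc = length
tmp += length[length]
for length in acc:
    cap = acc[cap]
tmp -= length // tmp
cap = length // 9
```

Transformed code:
emit(27)
if length < factor:
    log(acc)
else:
    print(23)
cap = [tmp + length for count in factor if acc >= tmp and tmp < 37]
if 4 <= 17 and 17 > 0:
    factor = 8
    length = cap[23]
else:
    acc = length
tmp += length[length]
for length in acc:
    cap = acc[cap]
tmp -= length // tmp
cap = length // 9

cap = [tmp + length for count in factor if acc >= tmp and tmp < 37]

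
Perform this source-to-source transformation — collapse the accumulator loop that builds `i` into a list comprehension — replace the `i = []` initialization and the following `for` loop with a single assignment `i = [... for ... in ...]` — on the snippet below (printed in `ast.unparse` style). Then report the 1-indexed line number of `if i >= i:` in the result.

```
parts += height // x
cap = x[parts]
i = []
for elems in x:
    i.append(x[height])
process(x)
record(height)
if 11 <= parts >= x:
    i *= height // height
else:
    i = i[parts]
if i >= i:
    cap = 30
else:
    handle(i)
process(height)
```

10

Transformed code:
parts += height // x
cap = x[parts]
i = [x[height] for elems in x]
process(x)
record(height)
if 11 <= parts >= x:
    i *= height // height
else:
    i = i[parts]
if i >= i:
    cap = 30
else:
    handle(i)
process(height)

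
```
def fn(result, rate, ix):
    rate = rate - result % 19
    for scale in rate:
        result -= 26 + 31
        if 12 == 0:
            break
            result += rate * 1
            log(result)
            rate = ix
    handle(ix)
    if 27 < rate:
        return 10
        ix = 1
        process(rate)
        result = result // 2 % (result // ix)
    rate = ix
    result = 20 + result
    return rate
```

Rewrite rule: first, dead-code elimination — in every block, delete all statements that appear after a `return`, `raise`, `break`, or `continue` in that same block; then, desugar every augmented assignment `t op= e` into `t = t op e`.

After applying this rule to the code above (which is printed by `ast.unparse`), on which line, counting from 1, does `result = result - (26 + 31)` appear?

4

Transformed code:
def fn(result, rate, ix):
    rate = rate - result % 19
    for scale in rate:
        result = result - (26 + 31)
        if 12 == 0:
            break
    handle(ix)
    if 27 < rate:
        return 10
    rate = ix
    result = 20 + result
    return rate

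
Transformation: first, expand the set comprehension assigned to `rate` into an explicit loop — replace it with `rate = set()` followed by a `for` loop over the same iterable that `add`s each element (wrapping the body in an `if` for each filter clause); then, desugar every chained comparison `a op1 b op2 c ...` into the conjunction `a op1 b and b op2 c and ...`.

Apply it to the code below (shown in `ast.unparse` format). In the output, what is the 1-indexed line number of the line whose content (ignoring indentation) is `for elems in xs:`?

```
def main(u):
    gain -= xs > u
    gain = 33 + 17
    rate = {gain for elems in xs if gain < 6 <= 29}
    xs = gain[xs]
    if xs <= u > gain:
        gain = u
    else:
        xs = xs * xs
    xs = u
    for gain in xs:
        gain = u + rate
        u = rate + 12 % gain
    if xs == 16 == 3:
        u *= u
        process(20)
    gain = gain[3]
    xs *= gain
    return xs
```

5

Transformed code:
def main(u):
    gain -= xs > u
    gain = 33 + 17
    rate = set()
    for elems in xs:
        if gain < 6 and 6 <= 29:
            rate.add(gain)
    xs = gain[xs]
    if xs <= u and u > gain:
        gain = u
    else:
        xs = xs * xs
    xs = u
    for gain in xs:
        gain = u + rate
        u = rate + 12 % gain
    if xs == 16 and 16 == 3:
        u *= u
        process(20)
    gain = gain[3]
    xs *= gain
    return xs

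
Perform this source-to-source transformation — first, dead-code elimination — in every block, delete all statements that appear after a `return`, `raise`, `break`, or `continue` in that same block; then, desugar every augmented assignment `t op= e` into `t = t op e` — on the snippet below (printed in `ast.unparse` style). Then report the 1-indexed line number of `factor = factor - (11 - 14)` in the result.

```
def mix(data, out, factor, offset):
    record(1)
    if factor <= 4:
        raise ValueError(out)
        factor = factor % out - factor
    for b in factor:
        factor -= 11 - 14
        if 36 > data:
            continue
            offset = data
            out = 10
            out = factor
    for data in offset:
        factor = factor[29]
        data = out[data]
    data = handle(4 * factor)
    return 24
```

6

Transformed code:
def mix(data, out, factor, offset):
    record(1)
    if factor <= 4:
        raise ValueError(out)
    for b in factor:
        factor = factor - (11 - 14)
        if 36 > data:
            continue
    for data in offset:
        factor = factor[29]
        data = out[data]
    data = handle(4 * factor)
    return 24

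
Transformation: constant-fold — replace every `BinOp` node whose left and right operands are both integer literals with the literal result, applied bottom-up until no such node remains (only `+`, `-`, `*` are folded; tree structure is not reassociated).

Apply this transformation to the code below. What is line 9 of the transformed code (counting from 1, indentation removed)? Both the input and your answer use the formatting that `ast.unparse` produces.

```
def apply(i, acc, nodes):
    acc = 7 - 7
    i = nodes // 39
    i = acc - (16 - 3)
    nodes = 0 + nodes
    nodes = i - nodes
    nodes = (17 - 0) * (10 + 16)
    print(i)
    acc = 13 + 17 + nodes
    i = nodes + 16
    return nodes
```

acc = 30 + nodes

Transformed code:
def apply(i, acc, nodes):
    acc = 0
    i = nodes // 39
    i = acc - 13
    nodes = 0 + nodes
    nodes = i - nodes
    nodes = 442
    print(i)
    acc = 30 + nodes
    i = nodes + 16
    return nodes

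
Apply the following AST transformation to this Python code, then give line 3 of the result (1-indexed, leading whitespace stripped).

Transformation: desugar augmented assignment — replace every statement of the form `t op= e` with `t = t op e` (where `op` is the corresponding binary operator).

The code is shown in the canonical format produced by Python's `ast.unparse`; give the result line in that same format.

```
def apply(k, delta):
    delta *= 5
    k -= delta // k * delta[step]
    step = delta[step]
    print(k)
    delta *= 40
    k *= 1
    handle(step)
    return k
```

k = k - delta // k * delta[step]

Transformed code:
def apply(k, delta):
    delta = delta * 5
    k = k - delta // k * delta[step]
    step = delta[step]
    print(k)
    delta = delta * 40
    k = k * 1
    handle(step)
    return k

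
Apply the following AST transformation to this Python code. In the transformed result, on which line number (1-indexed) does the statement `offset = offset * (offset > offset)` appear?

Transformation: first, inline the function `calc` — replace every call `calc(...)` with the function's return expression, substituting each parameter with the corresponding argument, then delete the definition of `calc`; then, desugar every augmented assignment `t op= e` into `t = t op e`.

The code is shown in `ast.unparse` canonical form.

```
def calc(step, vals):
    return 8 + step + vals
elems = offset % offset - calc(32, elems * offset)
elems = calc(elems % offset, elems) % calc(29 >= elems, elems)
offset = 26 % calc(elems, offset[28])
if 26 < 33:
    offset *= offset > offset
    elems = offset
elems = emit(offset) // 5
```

5

Transformed code:
elems = offset % offset - (8 + 32 + elems * offset)
elems = (8 + elems % offset + elems) % (8 + (29 >= elems) + elems)
offset = 26 % (8 + elems + offset[28])
if 26 < 33:
    offset = offset * (offset > offset)
    elems = offset
elems = emit(offset) // 5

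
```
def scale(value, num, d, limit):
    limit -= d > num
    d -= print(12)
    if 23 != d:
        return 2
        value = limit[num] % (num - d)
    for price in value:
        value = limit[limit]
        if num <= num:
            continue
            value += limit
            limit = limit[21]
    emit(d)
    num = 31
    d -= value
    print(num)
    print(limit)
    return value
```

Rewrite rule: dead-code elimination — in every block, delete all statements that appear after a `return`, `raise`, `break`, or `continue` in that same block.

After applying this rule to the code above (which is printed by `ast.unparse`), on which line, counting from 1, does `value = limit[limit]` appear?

Transformed code:
def scale(value, num, d, limit):
    limit -= d > num
    d -= print(12)
    if 23 != d:
        return 2
    for price in value:
        value = limit[limit]
        if num <= num:
            continue
    emit(d)
    num = 31
    d -= value
    print(num)
    print(limit)
    return value

7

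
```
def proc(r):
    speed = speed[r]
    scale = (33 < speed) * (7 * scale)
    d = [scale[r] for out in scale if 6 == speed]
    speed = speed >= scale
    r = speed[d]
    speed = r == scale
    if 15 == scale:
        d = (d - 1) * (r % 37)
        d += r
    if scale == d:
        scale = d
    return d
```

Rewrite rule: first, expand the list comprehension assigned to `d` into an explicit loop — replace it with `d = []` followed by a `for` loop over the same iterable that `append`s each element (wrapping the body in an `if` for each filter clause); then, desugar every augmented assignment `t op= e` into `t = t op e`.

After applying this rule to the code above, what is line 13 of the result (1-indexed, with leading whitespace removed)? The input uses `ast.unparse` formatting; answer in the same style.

d = d + r

Transformed code:
def proc(r):
    speed = speed[r]
    scale = (33 < speed) * (7 * scale)
    d = []
    for out in scale:
        if 6 == speed:
            d.append(scale[r])
    speed = speed >= scale
    r = speed[d]
    speed = r == scale
    if 15 == scale:
        d = (d - 1) * (r % 37)
        d = d + r
    if scale == d:
        scale = d
    return d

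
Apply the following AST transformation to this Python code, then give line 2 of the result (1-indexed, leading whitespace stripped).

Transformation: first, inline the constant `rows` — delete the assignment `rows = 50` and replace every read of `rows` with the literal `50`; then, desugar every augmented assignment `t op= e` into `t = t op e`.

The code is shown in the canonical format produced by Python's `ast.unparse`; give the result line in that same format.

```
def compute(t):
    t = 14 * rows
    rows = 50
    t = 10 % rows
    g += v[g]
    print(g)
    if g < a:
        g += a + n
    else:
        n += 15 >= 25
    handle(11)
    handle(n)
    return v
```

Transformed code:
def compute(t):
    t = 14 * 50
    t = 10 % 50
    g = g + v[g]
    print(g)
    if g < a:
        g = g + (a + n)
    else:
        n = n + (15 >= 25)
    handle(11)
    handle(n)
    return v

t = 14 * 50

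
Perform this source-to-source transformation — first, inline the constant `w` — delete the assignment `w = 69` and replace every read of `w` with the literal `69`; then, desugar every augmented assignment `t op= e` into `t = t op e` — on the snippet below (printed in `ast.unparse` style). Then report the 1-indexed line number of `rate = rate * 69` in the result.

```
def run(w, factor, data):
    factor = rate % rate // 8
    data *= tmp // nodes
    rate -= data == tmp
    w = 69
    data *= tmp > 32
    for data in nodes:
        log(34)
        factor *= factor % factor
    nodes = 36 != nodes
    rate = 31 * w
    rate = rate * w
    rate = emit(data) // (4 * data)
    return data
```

Transformed code:
def run(w, factor, data):
    factor = rate % rate // 8
    data = data * (tmp // nodes)
    rate = rate - (data == tmp)
    data = data * (tmp > 32)
    for data in nodes:
        log(34)
        factor = factor * (factor % factor)
    nodes = 36 != nodes
    rate = 31 * 69
    rate = rate * 69
    rate = emit(data) // (4 * data)
    return data

11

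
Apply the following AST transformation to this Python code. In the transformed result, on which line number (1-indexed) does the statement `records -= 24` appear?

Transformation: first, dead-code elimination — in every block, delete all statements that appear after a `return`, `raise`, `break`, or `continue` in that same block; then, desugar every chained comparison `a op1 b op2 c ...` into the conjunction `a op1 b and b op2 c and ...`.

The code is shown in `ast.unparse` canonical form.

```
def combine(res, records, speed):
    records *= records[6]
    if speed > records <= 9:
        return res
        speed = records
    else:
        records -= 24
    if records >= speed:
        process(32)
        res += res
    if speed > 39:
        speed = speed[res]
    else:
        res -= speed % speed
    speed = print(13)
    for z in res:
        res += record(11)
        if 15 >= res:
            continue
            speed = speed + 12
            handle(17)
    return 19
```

6

Transformed code:
def combine(res, records, speed):
    records *= records[6]
    if speed > records and records <= 9:
        return res
    else:
        records -= 24
    if records >= speed:
        process(32)
        res += res
    if speed > 39:
        speed = speed[res]
    else:
        res -= speed % speed
    speed = print(13)
    for z in res:
        res += record(11)
        if 15 >= res:
            continue
    return 19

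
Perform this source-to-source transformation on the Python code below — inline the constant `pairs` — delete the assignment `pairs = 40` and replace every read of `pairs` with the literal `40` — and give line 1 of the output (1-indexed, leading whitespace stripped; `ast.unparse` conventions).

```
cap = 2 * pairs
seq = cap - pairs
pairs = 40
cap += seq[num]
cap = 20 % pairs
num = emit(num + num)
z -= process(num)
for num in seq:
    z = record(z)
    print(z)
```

Transformed code:
cap = 2 * 40
seq = cap - 40
cap += seq[num]
cap = 20 % 40
num = emit(num + num)
z -= process(num)
for num in seq:
    z = record(z)
    print(z)

cap = 2 * 40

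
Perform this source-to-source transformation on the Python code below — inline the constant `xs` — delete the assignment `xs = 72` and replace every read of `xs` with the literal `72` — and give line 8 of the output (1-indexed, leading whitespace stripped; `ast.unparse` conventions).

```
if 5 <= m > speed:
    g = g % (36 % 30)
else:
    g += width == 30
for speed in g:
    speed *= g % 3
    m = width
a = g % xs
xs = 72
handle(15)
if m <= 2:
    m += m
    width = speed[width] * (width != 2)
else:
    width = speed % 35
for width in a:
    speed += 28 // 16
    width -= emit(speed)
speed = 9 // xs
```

Transformed code:
if 5 <= m > speed:
    g = g % (36 % 30)
else:
    g += width == 30
for speed in g:
    speed *= g % 3
    m = width
a = g % 72
handle(15)
if m <= 2:
    m += m
    width = speed[width] * (width != 2)
else:
    width = speed % 35
for width in a:
    speed += 28 // 16
    width -= emit(speed)
speed = 9 // 72

a = g % 72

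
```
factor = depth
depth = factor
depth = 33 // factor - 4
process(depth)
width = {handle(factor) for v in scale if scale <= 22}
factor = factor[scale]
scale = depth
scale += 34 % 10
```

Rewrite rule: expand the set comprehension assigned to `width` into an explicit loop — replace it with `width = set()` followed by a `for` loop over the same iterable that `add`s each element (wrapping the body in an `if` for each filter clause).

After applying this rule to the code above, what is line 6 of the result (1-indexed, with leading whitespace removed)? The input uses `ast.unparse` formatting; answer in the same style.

Transformed code:
factor = depth
depth = factor
depth = 33 // factor - 4
process(depth)
width = set()
for v in scale:
    if scale <= 22:
        width.add(handle(factor))
factor = factor[scale]
scale = depth
scale += 34 % 10

for v in scale:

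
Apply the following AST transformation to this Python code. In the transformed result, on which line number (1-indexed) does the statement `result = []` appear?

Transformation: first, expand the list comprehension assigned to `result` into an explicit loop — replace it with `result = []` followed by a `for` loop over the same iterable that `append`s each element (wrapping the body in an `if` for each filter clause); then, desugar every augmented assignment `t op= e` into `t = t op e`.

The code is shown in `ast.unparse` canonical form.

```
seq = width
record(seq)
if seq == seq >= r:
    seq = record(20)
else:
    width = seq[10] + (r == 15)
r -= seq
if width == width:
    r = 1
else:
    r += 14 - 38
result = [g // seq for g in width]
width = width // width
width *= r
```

12

Transformed code:
seq = width
record(seq)
if seq == seq >= r:
    seq = record(20)
else:
    width = seq[10] + (r == 15)
r = r - seq
if width == width:
    r = 1
else:
    r = r + (14 - 38)
result = []
for g in width:
    result.append(g // seq)
width = width // width
width = width * r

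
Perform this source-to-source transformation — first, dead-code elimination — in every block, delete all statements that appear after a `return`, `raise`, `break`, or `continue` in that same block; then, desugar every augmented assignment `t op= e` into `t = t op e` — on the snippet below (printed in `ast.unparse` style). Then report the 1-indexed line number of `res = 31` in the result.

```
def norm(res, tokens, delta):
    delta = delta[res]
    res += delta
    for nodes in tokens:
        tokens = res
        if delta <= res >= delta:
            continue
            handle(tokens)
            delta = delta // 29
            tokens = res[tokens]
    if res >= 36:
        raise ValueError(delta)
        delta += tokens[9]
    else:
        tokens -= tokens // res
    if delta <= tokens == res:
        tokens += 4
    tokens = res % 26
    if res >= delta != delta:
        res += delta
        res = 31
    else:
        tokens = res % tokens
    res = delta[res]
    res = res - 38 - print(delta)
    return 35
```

Transformed code:
def norm(res, tokens, delta):
    delta = delta[res]
    res = res + delta
    for nodes in tokens:
        tokens = res
        if delta <= res >= delta:
            continue
    if res >= 36:
        raise ValueError(delta)
    else:
        tokens = tokens - tokens // res
    if delta <= tokens == res:
        tokens = tokens + 4
    tokens = res % 26
    if res >= delta != delta:
        res = res + delta
        res = 31
    else:
        tokens = res % tokens
    res = delta[res]
    res = res - 38 - print(delta)
    return 35

17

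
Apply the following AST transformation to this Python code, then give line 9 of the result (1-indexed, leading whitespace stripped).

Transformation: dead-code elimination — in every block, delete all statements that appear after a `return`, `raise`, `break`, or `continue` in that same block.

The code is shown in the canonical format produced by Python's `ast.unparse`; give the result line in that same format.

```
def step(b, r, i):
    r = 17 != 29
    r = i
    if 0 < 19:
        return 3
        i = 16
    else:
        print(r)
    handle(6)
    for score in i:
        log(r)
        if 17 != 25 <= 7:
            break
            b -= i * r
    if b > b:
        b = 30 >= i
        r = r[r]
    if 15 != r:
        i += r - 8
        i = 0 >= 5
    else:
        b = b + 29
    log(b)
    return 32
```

Transformed code:
def step(b, r, i):
    r = 17 != 29
    r = i
    if 0 < 19:
        return 3
    else:
        print(r)
    handle(6)
    for score in i:
        log(r)
        if 17 != 25 <= 7:
            break
    if b > b:
        b = 30 >= i
        r = r[r]
    if 15 != r:
        i += r - 8
        i = 0 >= 5
    else:
        b = b + 29
    log(b)
    return 32

for score in i:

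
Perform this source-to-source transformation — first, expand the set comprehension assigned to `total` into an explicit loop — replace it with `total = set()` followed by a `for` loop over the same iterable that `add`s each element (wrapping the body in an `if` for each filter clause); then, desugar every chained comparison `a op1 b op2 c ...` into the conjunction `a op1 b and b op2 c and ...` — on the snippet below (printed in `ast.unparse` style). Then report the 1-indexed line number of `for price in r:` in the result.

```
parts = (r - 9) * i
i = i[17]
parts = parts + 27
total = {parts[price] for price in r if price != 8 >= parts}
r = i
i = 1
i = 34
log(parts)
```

Transformed code:
parts = (r - 9) * i
i = i[17]
parts = parts + 27
total = set()
for price in r:
    if price != 8 and 8 >= parts:
        total.add(parts[price])
r = i
i = 1
i = 34
log(parts)

5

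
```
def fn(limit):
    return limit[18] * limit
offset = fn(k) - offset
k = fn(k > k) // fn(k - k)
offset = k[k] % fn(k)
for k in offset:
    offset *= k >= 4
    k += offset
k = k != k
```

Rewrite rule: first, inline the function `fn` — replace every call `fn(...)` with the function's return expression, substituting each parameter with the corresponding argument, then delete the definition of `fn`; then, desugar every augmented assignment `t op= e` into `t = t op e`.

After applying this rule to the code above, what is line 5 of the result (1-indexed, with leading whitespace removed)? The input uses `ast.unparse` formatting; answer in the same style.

Transformed code:
offset = k[18] * k - offset
k = (k > k)[18] * (k > k) // ((k - k)[18] * (k - k))
offset = k[k] % (k[18] * k)
for k in offset:
    offset = offset * (k >= 4)
    k = k + offset
k = k != k

offset = offset * (k >= 4)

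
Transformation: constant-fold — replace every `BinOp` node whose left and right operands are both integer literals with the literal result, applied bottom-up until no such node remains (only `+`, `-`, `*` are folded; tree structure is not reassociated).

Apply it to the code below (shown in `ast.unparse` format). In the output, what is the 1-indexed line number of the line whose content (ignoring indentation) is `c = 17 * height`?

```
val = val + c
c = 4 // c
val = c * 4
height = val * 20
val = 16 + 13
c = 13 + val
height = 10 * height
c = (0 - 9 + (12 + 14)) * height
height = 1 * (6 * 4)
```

8

Transformed code:
val = val + c
c = 4 // c
val = c * 4
height = val * 20
val = 29
c = 13 + val
height = 10 * height
c = 17 * height
height = 24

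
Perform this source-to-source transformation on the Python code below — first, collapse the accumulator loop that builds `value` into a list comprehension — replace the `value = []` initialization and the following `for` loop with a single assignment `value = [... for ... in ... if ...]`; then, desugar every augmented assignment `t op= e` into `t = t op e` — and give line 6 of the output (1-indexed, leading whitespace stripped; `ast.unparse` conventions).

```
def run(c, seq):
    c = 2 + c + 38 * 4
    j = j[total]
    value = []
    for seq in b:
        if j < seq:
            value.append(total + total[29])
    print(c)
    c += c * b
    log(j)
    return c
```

Transformed code:
def run(c, seq):
    c = 2 + c + 38 * 4
    j = j[total]
    value = [total + total[29] for seq in b if j < seq]
    print(c)
    c = c + c * b
    log(j)
    return c

c = c + c * b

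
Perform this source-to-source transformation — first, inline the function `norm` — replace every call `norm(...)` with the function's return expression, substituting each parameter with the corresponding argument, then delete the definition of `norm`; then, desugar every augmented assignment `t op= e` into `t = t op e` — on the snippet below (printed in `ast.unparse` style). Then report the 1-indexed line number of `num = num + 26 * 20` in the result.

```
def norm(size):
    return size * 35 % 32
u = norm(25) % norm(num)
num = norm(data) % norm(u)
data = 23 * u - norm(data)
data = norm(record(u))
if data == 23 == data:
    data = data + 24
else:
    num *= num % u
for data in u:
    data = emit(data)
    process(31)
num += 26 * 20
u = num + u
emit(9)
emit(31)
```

Transformed code:
u = 25 * 35 % 32 % (num * 35 % 32)
num = data * 35 % 32 % (u * 35 % 32)
data = 23 * u - data * 35 % 32
data = record(u) * 35 % 32
if data == 23 == data:
    data = data + 24
else:
    num = num * (num % u)
for data in u:
    data = emit(data)
    process(31)
num = num + 26 * 20
u = num + u
emit(9)
emit(31)

12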